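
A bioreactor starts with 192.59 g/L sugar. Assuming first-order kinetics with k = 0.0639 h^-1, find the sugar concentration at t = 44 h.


S = S0 * exp(-k * t)
S = 192.59 * exp(-0.0639 * 44)
S = 11.5763 g/L

11.5763 g/L


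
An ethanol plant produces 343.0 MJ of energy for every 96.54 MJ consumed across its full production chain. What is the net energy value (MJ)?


NEV = E_out - E_in
= 343.0 - 96.54
= 246.4600 MJ

246.4600 MJ


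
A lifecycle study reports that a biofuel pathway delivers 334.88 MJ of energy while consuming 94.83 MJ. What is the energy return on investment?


EROI = E_out / E_in
= 334.88 / 94.83
= 3.5314

3.5314


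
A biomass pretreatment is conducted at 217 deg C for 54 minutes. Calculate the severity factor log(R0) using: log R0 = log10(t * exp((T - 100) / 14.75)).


logR0 = log10(t * exp((T - 100) / 14.75))
= log10(54 * exp((217 - 100) / 14.75))
= 5.1773

5.1773


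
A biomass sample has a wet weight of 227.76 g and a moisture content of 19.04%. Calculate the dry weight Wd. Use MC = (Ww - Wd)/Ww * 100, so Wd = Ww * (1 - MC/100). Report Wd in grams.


Wd = Ww * (1 - MC/100)
= 227.76 * (1 - 19.04/100)
= 184.3945 g

184.3945 g


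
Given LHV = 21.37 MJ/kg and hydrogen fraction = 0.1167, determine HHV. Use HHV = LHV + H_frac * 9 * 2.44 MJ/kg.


HHV = LHV + H_frac * 9 * 2.44
= 21.37 + 0.1167 * 9 * 2.44
= 23.9327 MJ/kg

23.9327 MJ/kg


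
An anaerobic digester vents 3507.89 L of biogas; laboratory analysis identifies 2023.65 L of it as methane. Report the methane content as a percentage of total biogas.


CH4% = V_CH4 / V_total * 100
= 2023.65 / 3507.89 * 100
= 57.6885%

57.6885%


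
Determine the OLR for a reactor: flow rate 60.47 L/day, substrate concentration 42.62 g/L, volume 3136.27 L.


OLR = Q * S / V
= 60.47 * 42.62 / 3136.27
= 0.8218 g/L/day

0.8218 g/L/day


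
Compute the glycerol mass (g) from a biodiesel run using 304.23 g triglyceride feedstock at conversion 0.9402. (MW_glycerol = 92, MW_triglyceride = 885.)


glycerol = oil * conv * (92/885)
= 304.23 * 0.9402 * 92 / 885
= 29.7349 g

29.7349 g


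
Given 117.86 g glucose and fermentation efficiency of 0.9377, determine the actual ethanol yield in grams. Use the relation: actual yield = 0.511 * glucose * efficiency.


Actual ethanol: m = 0.511 * 117.86 * 0.9377
m = 56.4744 g

56.4744 g


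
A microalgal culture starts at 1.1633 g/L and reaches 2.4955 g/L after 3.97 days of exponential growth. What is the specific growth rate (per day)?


mu = ln(X2/X1) / dt
= ln(2.4955/1.1633) / 3.97
= 0.1922 per day

0.1922 per day


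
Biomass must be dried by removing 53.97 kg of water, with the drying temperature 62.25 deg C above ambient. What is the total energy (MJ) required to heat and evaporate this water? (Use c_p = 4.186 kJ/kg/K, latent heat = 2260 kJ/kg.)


E = m_water * (4.186 * dT + 2260) / 1000
= 53.97 * (4.186 * 62.25 + 2260) / 1000
= 136.0356 MJ

136.0356 MJ


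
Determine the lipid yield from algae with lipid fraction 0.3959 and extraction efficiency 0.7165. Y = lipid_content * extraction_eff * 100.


Y = lipid_content * extraction_eff * 100
= 0.3959 * 0.7165 * 100
= 28.3662%

28.3662%


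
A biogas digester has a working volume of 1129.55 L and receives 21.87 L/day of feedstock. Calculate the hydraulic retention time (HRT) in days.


HRT = V / Q
= 1129.55 / 21.87
= 51.6484 days

51.6484 days


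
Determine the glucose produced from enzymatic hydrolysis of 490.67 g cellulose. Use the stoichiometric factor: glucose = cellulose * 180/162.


glucose = cellulose * 180/162
= 490.67 * 180/162
= 545.1889 g

545.1889 g


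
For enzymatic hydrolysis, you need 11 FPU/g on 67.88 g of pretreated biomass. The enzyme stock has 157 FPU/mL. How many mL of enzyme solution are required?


V = dosage * m_sub / activity
V = 11 * 67.88 / 157
V = 4.7559 mL

4.7559 mL


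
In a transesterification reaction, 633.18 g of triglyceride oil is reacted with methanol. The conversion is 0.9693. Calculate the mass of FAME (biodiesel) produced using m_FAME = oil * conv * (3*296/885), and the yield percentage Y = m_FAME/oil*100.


m_FAME = oil * conv * (3 * 296 / 885) = oil * conv * (888/885)
= 633.18 * 0.9693 * 888 / 885
= 615.8219 g
Y = m_FAME / oil * 100 = conv * (888/885) * 100
= 0.9693 * 888 / 885 * 100
= 97.26%

615.8219 g FAME; Y = 97.26%


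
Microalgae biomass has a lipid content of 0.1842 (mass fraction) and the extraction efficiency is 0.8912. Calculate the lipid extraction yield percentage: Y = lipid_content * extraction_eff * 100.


Y = lipid_content * extraction_eff * 100
= 0.1842 * 0.8912 * 100
= 16.4159%

16.4159%


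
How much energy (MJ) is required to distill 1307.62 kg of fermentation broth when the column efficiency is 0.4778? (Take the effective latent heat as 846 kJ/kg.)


E = m * 846 / (eta * 1000)
= 1307.62 * 846 / (0.4778 * 1000)
= 2315.2920 MJ

2315.2920 MJ


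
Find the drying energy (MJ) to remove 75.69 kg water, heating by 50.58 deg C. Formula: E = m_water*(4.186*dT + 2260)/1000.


E = m_water * (4.186 * dT + 2260) / 1000
= 75.69 * (4.186 * 50.58 + 2260) / 1000
= 187.0851 MJ

187.0851 MJ


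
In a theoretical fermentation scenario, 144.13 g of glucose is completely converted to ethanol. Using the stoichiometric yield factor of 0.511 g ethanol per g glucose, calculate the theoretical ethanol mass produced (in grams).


Theoretical ethanol yield: m_EtOH = 0.511 * m_glucose
m_EtOH = 0.511 * 144.13 = 73.6504 g

73.6504 g


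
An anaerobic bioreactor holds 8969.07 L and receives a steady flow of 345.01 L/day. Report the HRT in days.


HRT = V / Q
= 8969.07 / 345.01
= 25.9966 days

25.9966 days


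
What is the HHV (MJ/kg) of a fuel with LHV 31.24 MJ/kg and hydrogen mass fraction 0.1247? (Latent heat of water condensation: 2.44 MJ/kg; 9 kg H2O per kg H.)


HHV = LHV + H_frac * 9 * 2.44
= 31.24 + 0.1247 * 9 * 2.44
= 33.9784 MJ/kg

33.9784 MJ/kg


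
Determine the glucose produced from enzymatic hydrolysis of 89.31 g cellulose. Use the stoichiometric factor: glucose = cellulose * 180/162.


glucose = cellulose * 180/162
= 89.31 * 180/162
= 99.2333 g

99.2333 g


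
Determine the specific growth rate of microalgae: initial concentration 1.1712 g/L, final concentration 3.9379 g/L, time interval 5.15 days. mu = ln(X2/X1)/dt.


mu = ln(X2/X1) / dt
= ln(3.9379/1.1712) / 5.15
= 0.2355 per day

0.2355 per day


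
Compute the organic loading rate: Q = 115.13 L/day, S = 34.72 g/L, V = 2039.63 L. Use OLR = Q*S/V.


OLR = Q * S / V
= 115.13 * 34.72 / 2039.63
= 1.9598 g/L/day

1.9598 g/L/day


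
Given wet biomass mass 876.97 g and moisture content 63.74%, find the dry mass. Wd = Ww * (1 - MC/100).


Wd = Ww * (1 - MC/100)
= 876.97 * (1 - 63.74/100)
= 317.9893 g

317.9893 g


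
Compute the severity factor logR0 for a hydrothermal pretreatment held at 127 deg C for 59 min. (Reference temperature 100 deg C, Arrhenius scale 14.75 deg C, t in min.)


logR0 = log10(t * exp((T - 100) / 14.75))
= log10(59 * exp((127 - 100) / 14.75))
= 2.5658

2.5658


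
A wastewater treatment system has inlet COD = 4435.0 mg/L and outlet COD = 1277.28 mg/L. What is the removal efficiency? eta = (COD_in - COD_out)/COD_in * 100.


eta = (COD_in - COD_out) / COD_in * 100
= (4435.0 - 1277.28) / 4435.0 * 100
= 71.2000%

71.2000%


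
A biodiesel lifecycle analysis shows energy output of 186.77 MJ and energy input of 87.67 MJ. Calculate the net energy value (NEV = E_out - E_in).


NEV = E_out - E_in
= 186.77 - 87.67
= 99.1000 MJ

99.1000 MJ


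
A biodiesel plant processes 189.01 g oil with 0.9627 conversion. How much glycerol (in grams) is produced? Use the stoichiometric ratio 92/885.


glycerol = oil * conv * (92/885)
= 189.01 * 0.9627 * 92 / 885
= 18.9156 g

18.9156 g


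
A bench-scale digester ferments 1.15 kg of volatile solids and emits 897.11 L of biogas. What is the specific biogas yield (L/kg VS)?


Y = V / VS
= 897.11 / 1.15
= 780.0957 L/kg VS

780.0957 L/kg VS


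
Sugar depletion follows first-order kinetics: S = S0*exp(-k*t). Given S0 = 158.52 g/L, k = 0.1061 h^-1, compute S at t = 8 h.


S = S0 * exp(-k * t)
S = 158.52 * exp(-0.1061 * 8)
S = 67.8352 g/L

67.8352 g/L


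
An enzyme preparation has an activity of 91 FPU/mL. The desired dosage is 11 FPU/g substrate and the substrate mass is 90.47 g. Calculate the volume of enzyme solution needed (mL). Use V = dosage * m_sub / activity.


V = dosage * m_sub / activity
V = 11 * 90.47 / 91
V = 10.9359 mL

10.9359 mL


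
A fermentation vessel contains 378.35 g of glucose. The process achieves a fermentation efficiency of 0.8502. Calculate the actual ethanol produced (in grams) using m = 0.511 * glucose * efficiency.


Actual ethanol: m = 0.511 * 378.35 * 0.8502
m = 164.3750 g

164.3750 g


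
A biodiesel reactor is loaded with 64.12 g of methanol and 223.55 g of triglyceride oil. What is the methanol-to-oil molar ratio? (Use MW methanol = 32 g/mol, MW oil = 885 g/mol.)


Molar ratio = n_MeOH / n_oil = (MeOH/32) / (oil/885) = (MeOH * 885) / (32 * oil)
= (64.12 * 885) / (32 * 223.55)
= 7.9325

7.9325


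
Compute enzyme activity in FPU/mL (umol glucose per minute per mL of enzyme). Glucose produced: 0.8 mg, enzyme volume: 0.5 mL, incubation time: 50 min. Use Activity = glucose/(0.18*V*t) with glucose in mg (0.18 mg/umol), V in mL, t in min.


Activity = glucose_mg / (0.18 mg/umol * V_mL * t_min)
= 0.8 / (0.18 * 0.5 * 50)
= 0.1778 FPU/mL

0.1778 FPU/mL


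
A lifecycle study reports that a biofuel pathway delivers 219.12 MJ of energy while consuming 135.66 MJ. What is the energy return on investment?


EROI = E_out / E_in
= 219.12 / 135.66
= 1.6152

1.6152


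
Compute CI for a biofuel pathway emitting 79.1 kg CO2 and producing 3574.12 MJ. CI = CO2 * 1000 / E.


CI = CO2 * 1000 / E
= 79.1 * 1000 / 3574.12
= 22.1313 g CO2/MJ

22.1313 g CO2/MJ


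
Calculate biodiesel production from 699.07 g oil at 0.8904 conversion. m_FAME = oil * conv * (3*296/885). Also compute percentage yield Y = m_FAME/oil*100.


m_FAME = oil * conv * (3 * 296 / 885) = oil * conv * (888/885)
= 699.07 * 0.8904 * 888 / 885
= 624.5619 g
Y = m_FAME / oil * 100 = conv * (888/885) * 100
= 0.8904 * 888 / 885 * 100
= 89.34%

624.5619 g FAME; Y = 89.34%


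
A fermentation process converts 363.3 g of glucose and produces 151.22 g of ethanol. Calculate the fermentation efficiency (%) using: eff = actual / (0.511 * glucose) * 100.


Fermentation efficiency = (actual / (0.511 * glucose)) * 100
= (151.22 / (0.511 * 363.3)) * 100
= 81.4560%

81.4560%


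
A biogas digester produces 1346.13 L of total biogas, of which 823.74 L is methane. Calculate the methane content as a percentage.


CH4% = V_CH4 / V_total * 100
= 823.74 / 1346.13 * 100
= 61.1932%

61.1932%


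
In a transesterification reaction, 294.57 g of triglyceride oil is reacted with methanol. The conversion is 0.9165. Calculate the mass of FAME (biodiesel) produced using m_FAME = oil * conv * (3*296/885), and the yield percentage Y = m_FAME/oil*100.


m_FAME = oil * conv * (3 * 296 / 885) = oil * conv * (888/885)
= 294.57 * 0.9165 * 888 / 885
= 270.8886 g
Y = m_FAME / oil * 100 = conv * (888/885) * 100
= 0.9165 * 888 / 885 * 100
= 91.96%

270.8886 g FAME; Y = 91.96%


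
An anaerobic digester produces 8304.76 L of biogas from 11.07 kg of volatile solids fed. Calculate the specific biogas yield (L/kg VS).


Y = V / VS
= 8304.76 / 11.07
= 750.2042 L/kg VS

750.2042 L/kg VS


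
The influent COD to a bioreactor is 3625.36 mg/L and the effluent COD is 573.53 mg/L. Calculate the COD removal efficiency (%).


eta = (COD_in - COD_out) / COD_in * 100
= (3625.36 - 573.53) / 3625.36 * 100
= 84.1801%

84.1801%


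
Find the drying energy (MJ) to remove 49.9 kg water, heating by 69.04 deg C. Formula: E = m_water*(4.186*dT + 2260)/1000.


E = m_water * (4.186 * dT + 2260) / 1000
= 49.9 * (4.186 * 69.04 + 2260) / 1000
= 127.1952 MJ

127.1952 MJ


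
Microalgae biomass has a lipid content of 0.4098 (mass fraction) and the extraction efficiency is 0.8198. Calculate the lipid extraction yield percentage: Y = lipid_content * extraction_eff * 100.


Y = lipid_content * extraction_eff * 100
= 0.4098 * 0.8198 * 100
= 33.5954%

33.5954%


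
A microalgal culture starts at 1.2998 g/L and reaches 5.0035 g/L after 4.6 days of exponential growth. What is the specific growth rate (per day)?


mu = ln(X2/X1) / dt
= ln(5.0035/1.2998) / 4.6
= 0.2930 per day

0.2930 per day


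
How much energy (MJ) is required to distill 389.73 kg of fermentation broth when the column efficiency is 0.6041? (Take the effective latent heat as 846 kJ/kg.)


E = m * 846 / (eta * 1000)
= 389.73 * 846 / (0.6041 * 1000)
= 545.7897 MJ

545.7897 MJ


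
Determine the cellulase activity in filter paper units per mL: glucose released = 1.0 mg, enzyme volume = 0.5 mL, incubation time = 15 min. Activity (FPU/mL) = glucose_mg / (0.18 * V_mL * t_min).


Activity = glucose_mg / (0.18 mg/umol * V_mL * t_min)
= 1.0 / (0.18 * 0.5 * 15)
= 0.7407 FPU/mL

0.7407 FPU/mL


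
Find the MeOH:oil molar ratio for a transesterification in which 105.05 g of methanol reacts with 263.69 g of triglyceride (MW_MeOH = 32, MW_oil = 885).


Molar ratio = n_MeOH / n_oil = (MeOH/32) / (oil/885) = (MeOH * 885) / (32 * oil)
= (105.05 * 885) / (32 * 263.69)
= 11.0178

11.0178


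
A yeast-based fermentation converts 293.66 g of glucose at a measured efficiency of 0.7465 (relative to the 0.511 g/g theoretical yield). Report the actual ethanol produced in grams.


Actual ethanol: m = 0.511 * 293.66 * 0.7465
m = 112.0200 g

112.0200 g


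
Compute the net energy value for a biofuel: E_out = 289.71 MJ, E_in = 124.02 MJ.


NEV = E_out - E_in
= 289.71 - 124.02
= 165.6900 MJ

165.6900 MJ


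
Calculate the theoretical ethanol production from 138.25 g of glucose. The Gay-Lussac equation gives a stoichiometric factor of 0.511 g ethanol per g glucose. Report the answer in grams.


Theoretical ethanol yield: m_EtOH = 0.511 * m_glucose
m_EtOH = 0.511 * 138.25 = 70.6458 g

70.6458 g


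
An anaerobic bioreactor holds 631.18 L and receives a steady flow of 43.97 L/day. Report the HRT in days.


HRT = V / Q
= 631.18 / 43.97
= 14.3548 days

14.3548 days


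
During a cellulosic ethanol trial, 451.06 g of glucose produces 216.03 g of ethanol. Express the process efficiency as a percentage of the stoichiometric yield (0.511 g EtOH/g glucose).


Fermentation efficiency = (actual / (0.511 * glucose)) * 100
= (216.03 / (0.511 * 451.06)) * 100
= 93.7257%

93.7257%


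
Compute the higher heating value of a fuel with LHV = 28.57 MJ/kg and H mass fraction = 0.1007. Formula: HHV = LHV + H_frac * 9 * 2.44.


HHV = LHV + H_frac * 9 * 2.44
= 28.57 + 0.1007 * 9 * 2.44
= 30.7814 MJ/kg

30.7814 MJ/kg


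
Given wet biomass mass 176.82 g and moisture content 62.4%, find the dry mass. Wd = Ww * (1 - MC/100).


Wd = Ww * (1 - MC/100)
= 176.82 * (1 - 62.4/100)
= 66.4843 g

66.4843 g


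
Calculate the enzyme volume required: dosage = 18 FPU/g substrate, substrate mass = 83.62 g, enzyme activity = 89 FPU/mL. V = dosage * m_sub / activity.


V = dosage * m_sub / activity
V = 18 * 83.62 / 89
V = 16.9119 mL

16.9119 mL


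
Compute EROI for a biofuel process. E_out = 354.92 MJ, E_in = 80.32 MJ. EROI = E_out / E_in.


EROI = E_out / E_in
= 354.92 / 80.32
= 4.4188

4.4188


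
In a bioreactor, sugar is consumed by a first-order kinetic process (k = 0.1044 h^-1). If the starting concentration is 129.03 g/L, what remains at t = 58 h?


S = S0 * exp(-k * t)
S = 129.03 * exp(-0.1044 * 58)
S = 0.3027 g/L

0.3027 g/L


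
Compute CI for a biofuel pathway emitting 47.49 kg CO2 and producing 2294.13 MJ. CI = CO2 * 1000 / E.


CI = CO2 * 1000 / E
= 47.49 * 1000 / 2294.13
= 20.7007 g CO2/MJ

20.7007 g CO2/MJ


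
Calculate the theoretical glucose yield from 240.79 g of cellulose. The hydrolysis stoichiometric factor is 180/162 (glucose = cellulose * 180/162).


glucose = cellulose * 180/162
= 240.79 * 180/162
= 267.5444 g

267.5444 g


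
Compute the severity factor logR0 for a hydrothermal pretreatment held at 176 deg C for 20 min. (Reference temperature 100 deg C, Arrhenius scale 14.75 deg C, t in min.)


logR0 = log10(t * exp((T - 100) / 14.75))
= log10(20 * exp((176 - 100) / 14.75))
= 3.5388

3.5388


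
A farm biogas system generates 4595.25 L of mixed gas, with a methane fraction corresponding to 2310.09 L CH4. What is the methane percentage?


CH4% = V_CH4 / V_total * 100
= 2310.09 / 4595.25 * 100
= 50.2713%

50.2713%


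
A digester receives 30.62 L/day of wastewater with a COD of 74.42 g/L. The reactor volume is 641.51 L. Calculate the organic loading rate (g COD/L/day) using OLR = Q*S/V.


OLR = Q * S / V
= 30.62 * 74.42 / 641.51
= 3.5522 g/L/day

3.5522 g/L/day


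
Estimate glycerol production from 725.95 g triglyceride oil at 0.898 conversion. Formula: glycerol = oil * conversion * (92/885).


glycerol = oil * conv * (92/885)
= 725.95 * 0.898 * 92 / 885
= 67.7685 g

67.7685 g


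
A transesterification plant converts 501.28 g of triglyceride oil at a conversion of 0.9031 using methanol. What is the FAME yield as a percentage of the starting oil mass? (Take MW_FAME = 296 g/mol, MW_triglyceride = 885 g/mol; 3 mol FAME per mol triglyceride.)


m_FAME = oil * conv * (3 * 296 / 885) = oil * conv * (888/885)
= 501.28 * 0.9031 * 888 / 885
= 454.2406 g
Y = m_FAME / oil * 100 = conv * (888/885) * 100
= 0.9031 * 888 / 885 * 100
= 90.62%

90.62%


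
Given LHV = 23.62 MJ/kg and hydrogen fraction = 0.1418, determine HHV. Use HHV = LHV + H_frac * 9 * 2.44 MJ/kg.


HHV = LHV + H_frac * 9 * 2.44
= 23.62 + 0.1418 * 9 * 2.44
= 26.7339 MJ/kg

26.7339 MJ/kg


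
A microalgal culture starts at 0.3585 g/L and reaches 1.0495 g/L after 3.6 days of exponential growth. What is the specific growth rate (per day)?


mu = ln(X2/X1) / dt
= ln(1.0495/0.3585) / 3.6
= 0.2984 per day

0.2984 per day


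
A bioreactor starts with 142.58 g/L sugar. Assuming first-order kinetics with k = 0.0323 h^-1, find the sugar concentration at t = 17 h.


S = S0 * exp(-k * t)
S = 142.58 * exp(-0.0323 * 17)
S = 82.3356 g/L

82.3356 g/L


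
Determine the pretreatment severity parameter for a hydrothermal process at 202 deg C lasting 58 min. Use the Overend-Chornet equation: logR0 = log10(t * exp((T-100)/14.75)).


logR0 = log10(t * exp((T - 100) / 14.75))
= log10(58 * exp((202 - 100) / 14.75))
= 4.7667

4.7667


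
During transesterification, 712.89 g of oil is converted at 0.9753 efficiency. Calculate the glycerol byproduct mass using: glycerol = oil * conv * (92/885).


glycerol = oil * conv * (92/885)
= 712.89 * 0.9753 * 92 / 885
= 72.2779 g

72.2779 g


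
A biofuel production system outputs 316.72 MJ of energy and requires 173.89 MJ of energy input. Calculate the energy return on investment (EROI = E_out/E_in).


EROI = E_out / E_in
= 316.72 / 173.89
= 1.8214

1.8214


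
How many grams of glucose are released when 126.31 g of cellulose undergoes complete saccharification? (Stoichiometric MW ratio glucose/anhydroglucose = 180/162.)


glucose = cellulose * 180/162
= 126.31 * 180/162
= 140.3444 g

140.3444 g


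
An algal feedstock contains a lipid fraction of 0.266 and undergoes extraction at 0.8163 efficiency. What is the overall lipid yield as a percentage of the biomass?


Y = lipid_content * extraction_eff * 100
= 0.266 * 0.8163 * 100
= 21.7136%

21.7136%


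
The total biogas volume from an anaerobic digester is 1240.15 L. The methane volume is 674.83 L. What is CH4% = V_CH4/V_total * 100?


CH4% = V_CH4 / V_total * 100
= 674.83 / 1240.15 * 100
= 54.4152%

54.4152%


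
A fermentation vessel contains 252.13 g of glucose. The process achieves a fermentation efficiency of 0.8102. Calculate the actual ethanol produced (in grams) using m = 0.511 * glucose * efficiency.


Actual ethanol: m = 0.511 * 252.13 * 0.8102
m = 104.3849 g

104.3849 g


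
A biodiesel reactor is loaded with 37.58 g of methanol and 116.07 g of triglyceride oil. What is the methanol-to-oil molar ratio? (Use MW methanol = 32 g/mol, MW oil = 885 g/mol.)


Molar ratio = n_MeOH / n_oil = (MeOH/32) / (oil/885) = (MeOH * 885) / (32 * oil)
= (37.58 * 885) / (32 * 116.07)
= 8.9543

8.9543


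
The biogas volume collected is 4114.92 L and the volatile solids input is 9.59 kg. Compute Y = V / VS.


Y = V / VS
= 4114.92 / 9.59
= 429.0845 L/kg VS

429.0845 L/kg VS


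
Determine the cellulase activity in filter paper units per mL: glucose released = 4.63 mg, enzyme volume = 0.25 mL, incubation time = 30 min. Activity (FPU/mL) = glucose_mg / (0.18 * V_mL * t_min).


Activity = glucose_mg / (0.18 mg/umol * V_mL * t_min)
= 4.63 / (0.18 * 0.25 * 30)
= 3.4296 FPU/mL

3.4296 FPU/mL


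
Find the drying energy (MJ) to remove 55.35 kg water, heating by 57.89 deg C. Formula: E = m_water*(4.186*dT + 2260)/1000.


E = m_water * (4.186 * dT + 2260) / 1000
= 55.35 * (4.186 * 57.89 + 2260) / 1000
= 138.5038 MJ

138.5038 MJ


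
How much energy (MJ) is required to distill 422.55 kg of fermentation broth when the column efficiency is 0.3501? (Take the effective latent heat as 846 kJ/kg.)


E = m * 846 / (eta * 1000)
= 422.55 * 846 / (0.3501 * 1000)
= 1021.0720 MJ

1021.0720 MJ


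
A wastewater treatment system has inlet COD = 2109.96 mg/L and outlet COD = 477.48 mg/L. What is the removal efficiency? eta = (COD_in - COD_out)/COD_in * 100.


eta = (COD_in - COD_out) / COD_in * 100
= (2109.96 - 477.48) / 2109.96 * 100
= 77.3702%

77.3702%


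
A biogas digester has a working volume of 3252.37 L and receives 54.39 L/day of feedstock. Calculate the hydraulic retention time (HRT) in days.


HRT = V / Q
= 3252.37 / 54.39
= 59.7972 days

59.7972 days


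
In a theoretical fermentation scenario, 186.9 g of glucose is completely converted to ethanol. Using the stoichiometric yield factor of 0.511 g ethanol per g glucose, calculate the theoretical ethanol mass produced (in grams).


Theoretical ethanol yield: m_EtOH = 0.511 * m_glucose
m_EtOH = 0.511 * 186.9 = 95.5059 g

95.5059 g


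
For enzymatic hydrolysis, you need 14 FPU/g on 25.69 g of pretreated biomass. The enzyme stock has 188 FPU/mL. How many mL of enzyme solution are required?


V = dosage * m_sub / activity
V = 14 * 25.69 / 188
V = 1.9131 mL

1.9131 mL


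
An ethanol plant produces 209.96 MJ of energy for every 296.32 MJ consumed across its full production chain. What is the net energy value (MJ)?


NEV = E_out - E_in
= 209.96 - 296.32
= -86.3600 MJ

-86.3600 MJ


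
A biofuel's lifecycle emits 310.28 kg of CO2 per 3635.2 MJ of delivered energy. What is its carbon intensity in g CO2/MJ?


CI = CO2 * 1000 / E
= 310.28 * 1000 / 3635.2
= 85.3543 g CO2/MJ

85.3543 g CO2/MJ


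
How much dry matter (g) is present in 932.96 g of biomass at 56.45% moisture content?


Wd = Ww * (1 - MC/100)
= 932.96 * (1 - 56.45/100)
= 406.3041 g

406.3041 g


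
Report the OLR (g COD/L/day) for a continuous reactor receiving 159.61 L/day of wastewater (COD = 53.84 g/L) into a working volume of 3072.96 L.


OLR = Q * S / V
= 159.61 * 53.84 / 3072.96
= 2.7965 g/L/day

2.7965 g/L/day


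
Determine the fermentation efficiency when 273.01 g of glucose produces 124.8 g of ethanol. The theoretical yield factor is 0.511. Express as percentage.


Fermentation efficiency = (actual / (0.511 * glucose)) * 100
= (124.8 / (0.511 * 273.01)) * 100
= 89.4572%

89.4572%


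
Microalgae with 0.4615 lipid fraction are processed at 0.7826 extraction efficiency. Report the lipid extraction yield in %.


Y = lipid_content * extraction_eff * 100
= 0.4615 * 0.7826 * 100
= 36.1170%

36.1170%


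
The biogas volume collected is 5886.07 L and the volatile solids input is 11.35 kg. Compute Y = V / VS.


Y = V / VS
= 5886.07 / 11.35
= 518.5965 L/kg VS

518.5965 L/kg VS


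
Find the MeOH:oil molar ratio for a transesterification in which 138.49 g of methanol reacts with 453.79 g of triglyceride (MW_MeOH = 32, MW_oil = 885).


Molar ratio = n_MeOH / n_oil = (MeOH/32) / (oil/885) = (MeOH * 885) / (32 * oil)
= (138.49 * 885) / (32 * 453.79)
= 8.4403

8.4403


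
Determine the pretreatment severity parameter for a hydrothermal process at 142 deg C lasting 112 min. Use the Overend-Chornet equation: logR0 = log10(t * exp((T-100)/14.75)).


logR0 = log10(t * exp((T - 100) / 14.75))
= log10(112 * exp((142 - 100) / 14.75))
= 3.2859

3.2859


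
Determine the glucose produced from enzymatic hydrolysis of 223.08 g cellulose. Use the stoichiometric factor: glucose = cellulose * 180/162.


glucose = cellulose * 180/162
= 223.08 * 180/162
= 247.8667 g

247.8667 g


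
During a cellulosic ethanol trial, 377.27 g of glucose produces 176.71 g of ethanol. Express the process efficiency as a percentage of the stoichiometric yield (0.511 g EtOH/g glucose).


Fermentation efficiency = (actual / (0.511 * glucose)) * 100
= (176.71 / (0.511 * 377.27)) * 100
= 91.6617%

91.6617%


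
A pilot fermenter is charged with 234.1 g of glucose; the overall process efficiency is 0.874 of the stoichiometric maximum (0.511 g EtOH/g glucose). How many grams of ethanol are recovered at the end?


Actual ethanol: m = 0.511 * 234.1 * 0.874
m = 104.5523 g

104.5523 g


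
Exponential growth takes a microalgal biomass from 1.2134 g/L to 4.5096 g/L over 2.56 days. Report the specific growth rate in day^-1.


mu = ln(X2/X1) / dt
= ln(4.5096/1.2134) / 2.56
= 0.5128 per day

0.5128 per day


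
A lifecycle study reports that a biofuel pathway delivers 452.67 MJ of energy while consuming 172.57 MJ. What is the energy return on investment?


EROI = E_out / E_in
= 452.67 / 172.57
= 2.6231

2.6231


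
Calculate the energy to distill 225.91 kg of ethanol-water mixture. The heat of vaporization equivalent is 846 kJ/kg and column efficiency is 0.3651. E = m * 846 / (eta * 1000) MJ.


E = m * 846 / (eta * 1000)
= 225.91 * 846 / (0.3651 * 1000)
= 523.4726 MJ

523.4726 MJ


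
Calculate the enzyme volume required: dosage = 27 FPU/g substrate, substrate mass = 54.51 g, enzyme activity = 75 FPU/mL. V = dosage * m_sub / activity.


V = dosage * m_sub / activity
V = 27 * 54.51 / 75
V = 19.6236 mL

19.6236 mL


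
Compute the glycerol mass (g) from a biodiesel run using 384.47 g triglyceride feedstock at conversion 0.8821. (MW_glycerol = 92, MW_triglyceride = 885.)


glycerol = oil * conv * (92/885)
= 384.47 * 0.8821 * 92 / 885
= 35.2553 g

35.2553 g


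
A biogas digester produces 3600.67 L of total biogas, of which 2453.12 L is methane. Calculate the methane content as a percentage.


CH4% = V_CH4 / V_total * 100
= 2453.12 / 3600.67 * 100
= 68.1295%

68.1295%


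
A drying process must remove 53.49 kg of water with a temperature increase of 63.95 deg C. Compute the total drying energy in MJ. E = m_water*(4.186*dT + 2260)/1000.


E = m_water * (4.186 * dT + 2260) / 1000
= 53.49 * (4.186 * 63.95 + 2260) / 1000
= 135.2064 MJ

135.2064 MJ


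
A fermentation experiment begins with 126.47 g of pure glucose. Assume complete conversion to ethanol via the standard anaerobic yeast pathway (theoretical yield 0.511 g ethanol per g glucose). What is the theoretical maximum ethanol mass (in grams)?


Theoretical ethanol yield: m_EtOH = 0.511 * m_glucose
m_EtOH = 0.511 * 126.47 = 64.6262 g

64.6262 g


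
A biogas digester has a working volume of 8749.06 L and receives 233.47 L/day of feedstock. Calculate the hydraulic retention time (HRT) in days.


HRT = V / Q
= 8749.06 / 233.47
= 37.4740 days

37.4740 days


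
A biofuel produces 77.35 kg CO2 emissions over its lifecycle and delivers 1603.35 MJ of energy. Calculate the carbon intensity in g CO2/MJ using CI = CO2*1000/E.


CI = CO2 * 1000 / E
= 77.35 * 1000 / 1603.35
= 48.2427 g CO2/MJ

48.2427 g CO2/MJ


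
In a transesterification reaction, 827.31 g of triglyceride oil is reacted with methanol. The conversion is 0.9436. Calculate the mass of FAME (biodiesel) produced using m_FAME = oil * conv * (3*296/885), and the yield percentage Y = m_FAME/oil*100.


m_FAME = oil * conv * (3 * 296 / 885) = oil * conv * (888/885)
= 827.31 * 0.9436 * 888 / 885
= 783.2960 g
Y = m_FAME / oil * 100 = conv * (888/885) * 100
= 0.9436 * 888 / 885 * 100
= 94.68%

783.2960 g FAME; Y = 94.68%


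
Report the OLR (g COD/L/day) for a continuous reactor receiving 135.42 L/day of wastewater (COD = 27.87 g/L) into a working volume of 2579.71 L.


OLR = Q * S / V
= 135.42 * 27.87 / 2579.71
= 1.4630 g/L/day

1.4630 g/L/day


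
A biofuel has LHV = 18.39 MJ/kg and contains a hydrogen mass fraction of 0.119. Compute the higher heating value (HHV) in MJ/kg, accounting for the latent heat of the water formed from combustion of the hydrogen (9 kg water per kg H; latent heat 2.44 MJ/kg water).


HHV = LHV + H_frac * 9 * 2.44
= 18.39 + 0.119 * 9 * 2.44
= 21.0032 MJ/kg

21.0032 MJ/kg


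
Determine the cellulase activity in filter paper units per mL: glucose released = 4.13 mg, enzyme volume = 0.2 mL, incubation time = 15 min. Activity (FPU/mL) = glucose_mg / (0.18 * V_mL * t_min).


Activity = glucose_mg / (0.18 mg/umol * V_mL * t_min)
= 4.13 / (0.18 * 0.2 * 15)
= 7.6481 FPU/mL

7.6481 FPU/mL


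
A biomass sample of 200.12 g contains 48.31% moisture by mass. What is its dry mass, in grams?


Wd = Ww * (1 - MC/100)
= 200.12 * (1 - 48.31/100)
= 103.4420 g

103.4420 g


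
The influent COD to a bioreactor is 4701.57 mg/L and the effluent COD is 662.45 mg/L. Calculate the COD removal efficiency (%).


eta = (COD_in - COD_out) / COD_in * 100
= (4701.57 - 662.45) / 4701.57 * 100
= 85.9100%

85.9100%


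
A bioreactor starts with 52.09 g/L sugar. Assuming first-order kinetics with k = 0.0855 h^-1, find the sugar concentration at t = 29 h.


S = S0 * exp(-k * t)
S = 52.09 * exp(-0.0855 * 29)
S = 4.3644 g/L

4.3644 g/L


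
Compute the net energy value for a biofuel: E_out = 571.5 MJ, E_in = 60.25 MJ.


NEV = E_out - E_in
= 571.5 - 60.25
= 511.2500 MJ

511.2500 MJ


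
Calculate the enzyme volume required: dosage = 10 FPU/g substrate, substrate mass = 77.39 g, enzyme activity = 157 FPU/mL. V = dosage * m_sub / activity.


V = dosage * m_sub / activity
V = 10 * 77.39 / 157
V = 4.9293 mL

4.9293 mL


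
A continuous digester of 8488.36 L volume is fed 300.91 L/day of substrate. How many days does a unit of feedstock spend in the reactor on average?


HRT = V / Q
= 8488.36 / 300.91
= 28.2090 days

28.2090 days


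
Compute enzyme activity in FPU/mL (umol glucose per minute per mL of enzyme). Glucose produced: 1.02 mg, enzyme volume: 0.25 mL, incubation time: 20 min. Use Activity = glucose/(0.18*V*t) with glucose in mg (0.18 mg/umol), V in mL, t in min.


Activity = glucose_mg / (0.18 mg/umol * V_mL * t_min)
= 1.02 / (0.18 * 0.25 * 20)
= 1.1333 FPU/mL

1.1333 FPU/mL


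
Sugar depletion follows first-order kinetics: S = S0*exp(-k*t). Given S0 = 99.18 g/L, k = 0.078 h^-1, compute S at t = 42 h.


S = S0 * exp(-k * t)
S = 99.18 * exp(-0.078 * 42)
S = 3.7469 g/L

3.7469 g/L


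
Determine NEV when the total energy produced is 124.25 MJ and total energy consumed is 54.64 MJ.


NEV = E_out - E_in
= 124.25 - 54.64
= 69.6100 MJ

69.6100 MJ


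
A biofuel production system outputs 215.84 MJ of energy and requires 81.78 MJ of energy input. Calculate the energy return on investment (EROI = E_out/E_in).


EROI = E_out / E_in
= 215.84 / 81.78
= 2.6393

2.6393


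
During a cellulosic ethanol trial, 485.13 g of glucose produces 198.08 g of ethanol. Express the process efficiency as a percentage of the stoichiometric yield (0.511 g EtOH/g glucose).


Fermentation efficiency = (actual / (0.511 * glucose)) * 100
= (198.08 / (0.511 * 485.13)) * 100
= 79.9027%

79.9027%


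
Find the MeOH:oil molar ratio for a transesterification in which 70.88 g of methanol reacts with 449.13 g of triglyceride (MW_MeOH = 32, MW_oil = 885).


Molar ratio = n_MeOH / n_oil = (MeOH/32) / (oil/885) = (MeOH * 885) / (32 * oil)
= (70.88 * 885) / (32 * 449.13)
= 4.3646

4.3646


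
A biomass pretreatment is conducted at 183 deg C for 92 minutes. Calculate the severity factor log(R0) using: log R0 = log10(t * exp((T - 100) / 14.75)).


logR0 = log10(t * exp((T - 100) / 14.75))
= log10(92 * exp((183 - 100) / 14.75))
= 4.4076

4.4076


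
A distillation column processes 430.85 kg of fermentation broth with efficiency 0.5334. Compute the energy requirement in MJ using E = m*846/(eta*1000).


E = m * 846 / (eta * 1000)
= 430.85 * 846 / (0.5334 * 1000)
= 683.3504 MJ

683.3504 MJ


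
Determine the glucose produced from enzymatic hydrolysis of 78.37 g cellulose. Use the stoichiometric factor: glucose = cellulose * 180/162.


glucose = cellulose * 180/162
= 78.37 * 180/162
= 87.0778 g

87.0778 g


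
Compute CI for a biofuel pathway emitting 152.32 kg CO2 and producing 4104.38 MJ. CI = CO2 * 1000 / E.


CI = CO2 * 1000 / E
= 152.32 * 1000 / 4104.38
= 37.1116 g CO2/MJ

37.1116 g CO2/MJ


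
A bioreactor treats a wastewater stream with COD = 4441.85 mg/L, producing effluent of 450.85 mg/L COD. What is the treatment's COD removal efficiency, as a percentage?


eta = (COD_in - COD_out) / COD_in * 100
= (4441.85 - 450.85) / 4441.85 * 100
= 89.8499%

89.8499%


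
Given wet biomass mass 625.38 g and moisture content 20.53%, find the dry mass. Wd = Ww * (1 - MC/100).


Wd = Ww * (1 - MC/100)
= 625.38 * (1 - 20.53/100)
= 496.9895 g

496.9895 g


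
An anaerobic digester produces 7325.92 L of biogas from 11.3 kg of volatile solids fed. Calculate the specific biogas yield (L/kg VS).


Y = V / VS
= 7325.92 / 11.3
= 648.3115 L/kg VS

648.3115 L/kg VS


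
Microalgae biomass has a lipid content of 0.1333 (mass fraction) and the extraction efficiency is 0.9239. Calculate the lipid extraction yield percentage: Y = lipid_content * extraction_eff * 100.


Y = lipid_content * extraction_eff * 100
= 0.1333 * 0.9239 * 100
= 12.3156%

12.3156%


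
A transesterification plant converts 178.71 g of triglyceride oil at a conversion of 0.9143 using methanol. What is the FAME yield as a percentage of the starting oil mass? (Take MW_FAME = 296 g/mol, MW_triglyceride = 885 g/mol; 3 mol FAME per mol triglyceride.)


m_FAME = oil * conv * (3 * 296 / 885) = oil * conv * (888/885)
= 178.71 * 0.9143 * 888 / 885
= 163.9484 g
Y = m_FAME / oil * 100 = conv * (888/885) * 100
= 0.9143 * 888 / 885 * 100
= 91.74%

91.74%


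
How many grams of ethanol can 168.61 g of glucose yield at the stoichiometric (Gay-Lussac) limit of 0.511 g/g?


Theoretical ethanol yield: m_EtOH = 0.511 * m_glucose
m_EtOH = 0.511 * 168.61 = 86.1597 g

86.1597 g


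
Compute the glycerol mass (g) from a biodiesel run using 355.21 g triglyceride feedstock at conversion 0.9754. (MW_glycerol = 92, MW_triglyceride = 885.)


glycerol = oil * conv * (92/885)
= 355.21 * 0.9754 * 92 / 885
= 36.0174 g

36.0174 g


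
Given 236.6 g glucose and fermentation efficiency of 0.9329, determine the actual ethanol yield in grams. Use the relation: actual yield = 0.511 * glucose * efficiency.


Actual ethanol: m = 0.511 * 236.6 * 0.9329
m = 112.7900 g

112.7900 g


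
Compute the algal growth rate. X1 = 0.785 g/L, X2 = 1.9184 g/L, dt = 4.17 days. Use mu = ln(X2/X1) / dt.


mu = ln(X2/X1) / dt
= ln(1.9184/0.785) / 4.17
= 0.2143 per day

0.2143 per day


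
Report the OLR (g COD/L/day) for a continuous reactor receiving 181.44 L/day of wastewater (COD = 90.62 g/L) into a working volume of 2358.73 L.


OLR = Q * S / V
= 181.44 * 90.62 / 2358.73
= 6.9707 g/L/day

6.9707 g/L/day


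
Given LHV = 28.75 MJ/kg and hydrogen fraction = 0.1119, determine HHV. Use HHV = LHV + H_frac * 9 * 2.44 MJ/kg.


HHV = LHV + H_frac * 9 * 2.44
= 28.75 + 0.1119 * 9 * 2.44
= 31.2073 MJ/kg

31.2073 MJ/kg


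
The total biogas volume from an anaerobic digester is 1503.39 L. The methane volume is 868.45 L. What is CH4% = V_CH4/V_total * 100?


CH4% = V_CH4 / V_total * 100
= 868.45 / 1503.39 * 100
= 57.7661%

57.7661%


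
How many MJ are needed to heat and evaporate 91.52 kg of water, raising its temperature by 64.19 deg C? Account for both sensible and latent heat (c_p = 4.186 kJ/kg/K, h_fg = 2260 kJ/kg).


E = m_water * (4.186 * dT + 2260) / 1000
= 91.52 * (4.186 * 64.19 + 2260) / 1000
= 231.4266 MJ

231.4266 MJ


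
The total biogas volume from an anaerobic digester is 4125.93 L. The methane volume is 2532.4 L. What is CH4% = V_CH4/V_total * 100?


CH4% = V_CH4 / V_total * 100
= 2532.4 / 4125.93 * 100
= 61.3777%

61.3777%


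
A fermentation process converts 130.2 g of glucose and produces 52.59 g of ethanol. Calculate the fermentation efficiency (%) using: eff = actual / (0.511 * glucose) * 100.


Fermentation efficiency = (actual / (0.511 * glucose)) * 100
= (52.59 / (0.511 * 130.2)) * 100
= 79.0444%

79.0444%


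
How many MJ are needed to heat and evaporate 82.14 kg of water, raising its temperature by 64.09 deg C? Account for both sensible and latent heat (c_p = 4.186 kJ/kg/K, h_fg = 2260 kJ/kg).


E = m_water * (4.186 * dT + 2260) / 1000
= 82.14 * (4.186 * 64.09 + 2260) / 1000
= 207.6730 MJ

207.6730 MJ


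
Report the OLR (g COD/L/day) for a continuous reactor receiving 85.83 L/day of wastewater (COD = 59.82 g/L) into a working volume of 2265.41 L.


OLR = Q * S / V
= 85.83 * 59.82 / 2265.41
= 2.2664 g/L/day

2.2664 g/L/day


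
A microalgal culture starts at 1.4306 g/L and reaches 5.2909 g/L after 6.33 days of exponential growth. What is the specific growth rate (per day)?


mu = ln(X2/X1) / dt
= ln(5.2909/1.4306) / 6.33
= 0.2066 per day

0.2066 per day


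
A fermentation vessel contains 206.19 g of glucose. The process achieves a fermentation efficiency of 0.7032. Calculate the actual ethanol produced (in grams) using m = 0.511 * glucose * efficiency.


Actual ethanol: m = 0.511 * 206.19 * 0.7032
m = 74.0913 g

74.0913 g


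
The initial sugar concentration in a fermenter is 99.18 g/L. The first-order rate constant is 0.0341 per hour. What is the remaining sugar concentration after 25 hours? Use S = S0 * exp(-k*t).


S = S0 * exp(-k * t)
S = 99.18 * exp(-0.0341 * 25)
S = 42.2852 g/L

42.2852 g/L


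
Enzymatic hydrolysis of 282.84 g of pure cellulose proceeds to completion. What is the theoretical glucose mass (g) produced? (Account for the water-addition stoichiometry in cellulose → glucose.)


glucose = cellulose * 180/162
= 282.84 * 180/162
= 314.2667 g

314.2667 g


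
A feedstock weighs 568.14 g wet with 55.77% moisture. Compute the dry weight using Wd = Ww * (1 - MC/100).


Wd = Ww * (1 - MC/100)
= 568.14 * (1 - 55.77/100)
= 251.2883 g

251.2883 g


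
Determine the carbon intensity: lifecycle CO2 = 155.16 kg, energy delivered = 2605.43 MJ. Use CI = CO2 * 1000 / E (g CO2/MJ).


CI = CO2 * 1000 / E
= 155.16 * 1000 / 2605.43
= 59.5525 g CO2/MJ

59.5525 g CO2/MJ


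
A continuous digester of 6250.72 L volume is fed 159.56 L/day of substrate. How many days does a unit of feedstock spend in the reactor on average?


HRT = V / Q
= 6250.72 / 159.56
= 39.1747 days

39.1747 days


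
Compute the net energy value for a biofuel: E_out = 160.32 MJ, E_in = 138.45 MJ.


NEV = E_out - E_in
= 160.32 - 138.45
= 21.8700 MJ

21.8700 MJ


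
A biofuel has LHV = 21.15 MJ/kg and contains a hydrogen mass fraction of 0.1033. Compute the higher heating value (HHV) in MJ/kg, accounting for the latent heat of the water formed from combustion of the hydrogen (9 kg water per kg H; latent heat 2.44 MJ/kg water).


HHV = LHV + H_frac * 9 * 2.44
= 21.15 + 0.1033 * 9 * 2.44
= 23.4185 MJ/kg

23.4185 MJ/kg
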